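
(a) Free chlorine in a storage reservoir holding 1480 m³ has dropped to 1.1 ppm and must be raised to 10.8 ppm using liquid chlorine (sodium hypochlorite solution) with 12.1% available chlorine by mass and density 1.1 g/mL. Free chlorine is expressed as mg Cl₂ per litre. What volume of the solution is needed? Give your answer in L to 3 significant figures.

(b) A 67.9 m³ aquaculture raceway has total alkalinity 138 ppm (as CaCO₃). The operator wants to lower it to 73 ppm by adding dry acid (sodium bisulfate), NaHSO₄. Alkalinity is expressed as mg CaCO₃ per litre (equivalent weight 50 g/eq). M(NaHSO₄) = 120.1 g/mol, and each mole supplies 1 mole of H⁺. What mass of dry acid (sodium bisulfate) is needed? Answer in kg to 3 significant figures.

(a) 108 L; (b) 10.6 kg

(a) Volume: 1480 m³ = 1,480,000 L.
(a) Chlorine deficit: 10.8 − 1.1 = 9.7 ppm = 9.7 mg/L as Cl₂.
(a) Cl₂ equivalent needed: 9.7 mg/L × 1,480,000 L = 14,360,000 mg = 14,360 g.
(a) Product at 12.1% available chlorine: 14,360 / 0.121 = 118,600 g.
(a) Volume at density 1.1 g/mL: 118,600 g ÷ 1.1 g/mL = 107,900 mL.

(b) Volume: 67.9 m³ = 67,900 L.
(b) Alkalinity to neutralize: (138 − 73) = 65 mg/L as CaCO₃ × 67,900 L = 4414 g as CaCO₃.
(b) Equivalents of H⁺ required: 4414 ÷ 50 g/eq = 88.27 eq = 88.27 mol NaHSO₄.
(b) Mass of NaHSO₄: 88.27 × 120.1 = 10,600 g.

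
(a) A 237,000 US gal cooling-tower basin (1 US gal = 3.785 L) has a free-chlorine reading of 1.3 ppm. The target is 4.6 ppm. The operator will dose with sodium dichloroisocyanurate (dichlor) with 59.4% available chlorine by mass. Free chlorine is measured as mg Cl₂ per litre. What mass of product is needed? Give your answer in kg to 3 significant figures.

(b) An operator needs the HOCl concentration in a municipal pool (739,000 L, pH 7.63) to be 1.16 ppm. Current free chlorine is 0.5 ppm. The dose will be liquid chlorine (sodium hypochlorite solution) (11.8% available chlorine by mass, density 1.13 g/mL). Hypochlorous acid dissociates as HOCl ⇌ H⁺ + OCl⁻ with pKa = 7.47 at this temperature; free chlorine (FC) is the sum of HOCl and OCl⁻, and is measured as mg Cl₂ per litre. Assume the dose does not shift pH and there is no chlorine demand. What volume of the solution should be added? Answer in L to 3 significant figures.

(a) Volume: 237,000 US gal × 3.785 L/gal = 897,045 L.
(a) Chlorine deficit: 4.6 − 1.3 = 3.3 ppm = 3.3 mg/L as Cl₂.
(a) Cl₂ equivalent needed: 3.3 mg/L × 897,045 L = 2,960,000 mg = 2960 g.
(a) Product at 59.4% available chlorine: 2960 / 0.594 = 4984 g.

(b) [OCl⁻]/[HOCl] = 10^(pH − pKa) = 10^(7.63 − 7.47) = 1.445; fraction as HOCl = 1/(1 + 1.445) = 0.4089.
(b) Free chlorine required for 1.16 ppm HOCl: 1.16 / 0.4089 = 2.837 ppm.
(b) FC to add: 2.837 − 0.5 = 2.337 mg/L as Cl₂.
(b) Cl₂ equivalent: 2.337 mg/L × 739,000 L = 1727 g.
(b) Product at 11.8% available Cl: 1727 / 0.118 = 14,630 g.
(b) Volume: 14,630 g ÷ 1.13 g/mL = 12,950 mL.

(a) 4.98 kg; (b) 13.0 L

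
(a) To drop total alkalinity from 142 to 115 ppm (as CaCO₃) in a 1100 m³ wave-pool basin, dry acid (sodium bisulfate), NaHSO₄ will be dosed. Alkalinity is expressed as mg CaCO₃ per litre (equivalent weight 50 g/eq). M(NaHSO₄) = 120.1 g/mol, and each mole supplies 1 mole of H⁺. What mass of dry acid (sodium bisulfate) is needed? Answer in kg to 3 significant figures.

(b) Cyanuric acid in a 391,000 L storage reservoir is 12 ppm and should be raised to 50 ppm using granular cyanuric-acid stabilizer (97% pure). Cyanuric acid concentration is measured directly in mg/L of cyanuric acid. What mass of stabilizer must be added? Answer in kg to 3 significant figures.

(a) Volume: 1100 m³ = 1,100,000 L.
(a) Alkalinity to neutralize: (142 − 115) = 27 mg/L as CaCO₃ × 1,100,000 L = 29,700 g as CaCO₃.
(a) Equivalents of H⁺ required: 29,700 ÷ 50 g/eq = 594 eq = 594 mol NaHSO₄.
(a) Mass of NaHSO₄: 594 × 120.1 = 71,340 g.

(b) CYA to add: (50 − 12) = 38 mg/L × 391,000 L = 14,860 g cyanuric acid.
(b) At 97% purity: 14,860 / 0.97 = 15,320 g product.

(a) 71.3 kg; (b) 15.3 kg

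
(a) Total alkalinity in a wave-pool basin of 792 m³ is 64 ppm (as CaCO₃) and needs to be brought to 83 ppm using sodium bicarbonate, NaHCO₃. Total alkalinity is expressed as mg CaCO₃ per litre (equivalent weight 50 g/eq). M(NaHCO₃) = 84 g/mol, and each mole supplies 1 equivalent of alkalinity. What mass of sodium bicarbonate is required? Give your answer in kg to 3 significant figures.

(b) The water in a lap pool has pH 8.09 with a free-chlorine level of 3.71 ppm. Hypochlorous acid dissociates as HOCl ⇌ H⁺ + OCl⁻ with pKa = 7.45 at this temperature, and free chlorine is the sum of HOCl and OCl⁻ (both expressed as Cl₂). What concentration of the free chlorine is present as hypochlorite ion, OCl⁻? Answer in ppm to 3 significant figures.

(a) 25.3 kg; (b) 3.02 ppm

(a) Volume: 792 m³ = 792,000 L.
(a) Alkalinity to add: (83 − 64) = 19 mg/L as CaCO₃ × 792,000 L = 15,050 g as CaCO₃.
(a) Equivalents: 15,050 g ÷ 50 g/eq = 301 eq.
(a) NaHCO₃ supplies 1 eq per mole → 301 mol.
(a) Mass: 301 mol × 84 g/mol = 25,280 g.

(b) [OCl⁻]/[HOCl] = 10^(pH − pKa) = 10^(8.09 − 7.45) = 10^0.64 = 4.365.
(b) Fraction as HOCl = 1 / (1 + 4.365) = 0.1864.
(b) OCl⁻ = (1 − 0.1864) × 3.71 ppm = 3.019 ppm.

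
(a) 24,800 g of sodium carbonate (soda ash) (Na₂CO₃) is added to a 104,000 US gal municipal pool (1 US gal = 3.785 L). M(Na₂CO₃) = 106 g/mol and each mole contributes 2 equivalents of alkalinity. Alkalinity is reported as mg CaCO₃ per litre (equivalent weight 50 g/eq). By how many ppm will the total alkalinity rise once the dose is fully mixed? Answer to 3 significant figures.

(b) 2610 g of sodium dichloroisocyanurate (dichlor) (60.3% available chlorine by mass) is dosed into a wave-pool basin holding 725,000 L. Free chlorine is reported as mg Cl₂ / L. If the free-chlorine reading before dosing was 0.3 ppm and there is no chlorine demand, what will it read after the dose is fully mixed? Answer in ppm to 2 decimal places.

(a) 59.4 ppm; (b) 2.47 ppm

(a) Volume: 104,000 US gal × 3.785 L/gal = 393,640 L.
(a) Moles of Na₂CO₃: 24,800 g ÷ 106 g/mol = 234 mol → 467.9 eq of alkalinity.
(a) As CaCO₃: 467.9 eq × 50 g/eq = 23,400 g.
(a) Rise: 23,400 g / 393,640 L × 1000 = 59.44 mg/L.

(b) Available chlorine delivered: 2610 g × 0.603 = 1574 g as Cl₂.
(b) Concentration rise: 1574 g / 725,000 L = 2.171 mg/L = 2.17 ppm.
(b) Final FC: 0.3 + 2.17 = 2.47 ppm.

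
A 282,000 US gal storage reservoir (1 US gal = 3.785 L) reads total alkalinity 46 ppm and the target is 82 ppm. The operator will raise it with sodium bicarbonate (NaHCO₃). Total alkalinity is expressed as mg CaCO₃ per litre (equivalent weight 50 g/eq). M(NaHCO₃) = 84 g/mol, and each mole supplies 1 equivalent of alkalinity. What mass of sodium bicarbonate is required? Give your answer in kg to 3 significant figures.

Volume: 282,000 US gal × 3.785 L/gal = 1,067,370 L.
Alkalinity to add: (82 − 46) = 36 mg/L as CaCO₃ × 1,067,370 L = 38,430 g as CaCO₃.
Equivalents: 38,430 g ÷ 50 g/eq = 768.5 eq.
NaHCO₃ supplies 1 eq per mole → 768.5 mol.
Mass: 768.5 mol × 84 g/mol = 64,550 g.

64.6 kg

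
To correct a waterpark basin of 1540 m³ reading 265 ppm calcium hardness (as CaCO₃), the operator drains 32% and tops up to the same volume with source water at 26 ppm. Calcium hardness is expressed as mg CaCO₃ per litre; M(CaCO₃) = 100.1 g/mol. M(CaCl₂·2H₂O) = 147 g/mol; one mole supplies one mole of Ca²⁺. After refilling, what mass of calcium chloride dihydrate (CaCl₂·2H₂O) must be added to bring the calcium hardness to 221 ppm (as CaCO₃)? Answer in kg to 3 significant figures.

73.5 kg

Volume: 1540 m³ = 1,540,000 L.
After draining 32% and refilling: 265 × 0.68 + 26 × 0.32 = 188.52 ppm.
Deficit to target: 221 − 188.52 = 32.48 mg/L.
As CaCO₃: 32.48 mg/L × 1,540,000 L = 50,020 g; ÷ 100.1 = 499.7 mol Ca²⁺.
Mass: 499.7 × 147 = 73,450 g.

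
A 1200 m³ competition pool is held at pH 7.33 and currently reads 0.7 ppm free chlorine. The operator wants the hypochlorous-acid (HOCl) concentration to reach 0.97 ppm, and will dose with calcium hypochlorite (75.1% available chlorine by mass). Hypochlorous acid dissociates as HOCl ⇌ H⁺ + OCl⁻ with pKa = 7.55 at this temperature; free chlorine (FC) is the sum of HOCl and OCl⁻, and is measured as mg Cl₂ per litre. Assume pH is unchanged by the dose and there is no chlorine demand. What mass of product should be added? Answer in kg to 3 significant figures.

1.37 kg

Volume: 1200 m³ = 1,200,000 L.
[OCl⁻]/[HOCl] = 10^(pH − pKa) = 10^(7.33 − 7.55) = 0.6026; fraction as HOCl = 1/(1 + 0.6026) = 0.624.
Free chlorine required for 0.97 ppm HOCl: 0.97 / 0.624 = 1.554 ppm.
FC to add: 1.554 − 0.7 = 0.8545 mg/L as Cl₂.
Cl₂ equivalent: 0.8545 mg/L × 1,200,000 L = 1025 g.
Product at 75.1% available Cl: 1025 / 0.751 = 1365 g.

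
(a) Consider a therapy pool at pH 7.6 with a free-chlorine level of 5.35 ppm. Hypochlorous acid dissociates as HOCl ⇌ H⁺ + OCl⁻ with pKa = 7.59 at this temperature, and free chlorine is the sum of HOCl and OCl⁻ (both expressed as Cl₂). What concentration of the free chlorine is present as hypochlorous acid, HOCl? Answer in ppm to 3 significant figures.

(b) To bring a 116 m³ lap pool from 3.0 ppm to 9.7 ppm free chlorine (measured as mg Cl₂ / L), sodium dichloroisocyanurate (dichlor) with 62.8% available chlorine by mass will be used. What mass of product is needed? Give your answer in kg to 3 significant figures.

(a) [OCl⁻]/[HOCl] = 10^(pH − pKa) = 10^(7.6 − 7.59) = 10^0.01 = 1.023.
(a) Fraction as HOCl = 1 / (1 + 1.023) = 0.4942.
(a) HOCl = 0.4942 × 5.35 ppm = 2.644 ppm.

(b) Volume: 116 m³ = 116,000 L.
(b) Chlorine deficit: 9.7 − 3.0 = 6.7 ppm = 6.7 mg/L as Cl₂.
(b) Cl₂ equivalent needed: 6.7 mg/L × 116,000 L = 777,200 mg = 777.2 g.
(b) Product at 62.8% available chlorine: 777.2 / 0.628 = 1238 g.

(a) 2.64 ppm; (b) 1.24 kg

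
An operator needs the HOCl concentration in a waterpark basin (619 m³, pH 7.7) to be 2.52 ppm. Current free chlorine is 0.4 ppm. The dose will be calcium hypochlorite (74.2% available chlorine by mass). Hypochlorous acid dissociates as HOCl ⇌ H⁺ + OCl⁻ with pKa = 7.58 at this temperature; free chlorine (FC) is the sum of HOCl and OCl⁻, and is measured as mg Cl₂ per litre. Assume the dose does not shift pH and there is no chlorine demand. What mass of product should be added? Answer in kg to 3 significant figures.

4.54 kg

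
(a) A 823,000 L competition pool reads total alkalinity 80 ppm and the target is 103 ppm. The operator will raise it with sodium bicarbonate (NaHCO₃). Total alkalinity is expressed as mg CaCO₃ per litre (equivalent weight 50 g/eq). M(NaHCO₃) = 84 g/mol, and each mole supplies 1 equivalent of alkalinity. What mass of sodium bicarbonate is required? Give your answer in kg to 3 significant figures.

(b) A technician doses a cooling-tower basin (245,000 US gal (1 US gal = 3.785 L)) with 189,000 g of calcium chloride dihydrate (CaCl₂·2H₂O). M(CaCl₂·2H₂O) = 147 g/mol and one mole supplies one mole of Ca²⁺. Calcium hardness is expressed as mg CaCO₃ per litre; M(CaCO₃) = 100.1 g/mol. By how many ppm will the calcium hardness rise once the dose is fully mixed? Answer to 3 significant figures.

(a) 31.8 kg; (b) 139 ppm

(a) Alkalinity to add: (103 − 80) = 23 mg/L as CaCO₃ × 823,000 L = 18,930 g as CaCO₃.
(a) Equivalents: 18,930 g ÷ 50 g/eq = 378.6 eq.
(a) NaHCO₃ supplies 1 eq per mole → 378.6 mol.
(a) Mass: 378.6 mol × 84 g/mol = 31,800 g.

(b) Volume: 245,000 US gal × 3.785 L/gal = 927,325 L.
(b) Moles of Ca²⁺: 189,000 g ÷ 147 g/mol = 1286 mol.
(b) As CaCO₃: 1286 mol × 100.1 g/mol = 128,700 g.
(b) Rise: 128,700 g / 927,325 L × 1000 = 138.8 mg/L.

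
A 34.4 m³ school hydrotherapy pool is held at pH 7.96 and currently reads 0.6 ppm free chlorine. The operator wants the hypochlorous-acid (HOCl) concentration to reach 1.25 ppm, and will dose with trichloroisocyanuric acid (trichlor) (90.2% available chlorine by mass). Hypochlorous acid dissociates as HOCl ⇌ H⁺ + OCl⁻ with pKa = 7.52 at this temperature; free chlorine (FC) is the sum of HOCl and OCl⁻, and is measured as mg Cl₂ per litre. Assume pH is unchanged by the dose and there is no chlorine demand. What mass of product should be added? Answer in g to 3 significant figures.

156 g

Volume: 34.4 m³ = 34,400 L.
[OCl⁻]/[HOCl] = 10^(pH − pKa) = 10^(7.96 − 7.52) = 2.754; fraction as HOCl = 1/(1 + 2.754) = 0.2664.
Free chlorine required for 1.25 ppm HOCl: 1.25 / 0.2664 = 4.693 ppm.
FC to add: 4.693 − 0.6 = 4.093 mg/L as Cl₂.
Cl₂ equivalent: 4.093 mg/L × 34,400 L = 140.8 g.
Product at 90.2% available Cl: 140.8 / 0.902 = 156.1 g.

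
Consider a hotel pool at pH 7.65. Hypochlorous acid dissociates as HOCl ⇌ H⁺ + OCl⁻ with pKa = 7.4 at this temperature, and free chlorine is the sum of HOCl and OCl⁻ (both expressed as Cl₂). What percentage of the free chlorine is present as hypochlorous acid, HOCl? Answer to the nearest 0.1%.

36.0%

[OCl⁻]/[HOCl] = 10^(pH − pKa) = 10^(7.65 − 7.4) = 10^0.25 = 1.778.
Fraction as HOCl = 1 / (1 + 1.778) = 0.3599.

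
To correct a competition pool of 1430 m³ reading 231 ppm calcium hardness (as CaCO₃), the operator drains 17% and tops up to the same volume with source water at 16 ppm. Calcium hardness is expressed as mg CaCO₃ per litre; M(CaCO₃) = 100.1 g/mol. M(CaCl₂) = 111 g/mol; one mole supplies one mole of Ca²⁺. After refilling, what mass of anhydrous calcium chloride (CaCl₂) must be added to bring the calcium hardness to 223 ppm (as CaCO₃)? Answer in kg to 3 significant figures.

45.3 kg

Volume: 1430 m³ = 1,430,000 L.
After draining 17% and refilling: 231 × 0.83 + 16 × 0.17 = 194.45 ppm.
Deficit to target: 223 − 194.45 = 28.55 mg/L.
As CaCO₃: 28.55 mg/L × 1,430,000 L = 40,830 g; ÷ 100.1 = 407.9 mol Ca²⁺.
Mass: 407.9 × 111 = 45,270 g.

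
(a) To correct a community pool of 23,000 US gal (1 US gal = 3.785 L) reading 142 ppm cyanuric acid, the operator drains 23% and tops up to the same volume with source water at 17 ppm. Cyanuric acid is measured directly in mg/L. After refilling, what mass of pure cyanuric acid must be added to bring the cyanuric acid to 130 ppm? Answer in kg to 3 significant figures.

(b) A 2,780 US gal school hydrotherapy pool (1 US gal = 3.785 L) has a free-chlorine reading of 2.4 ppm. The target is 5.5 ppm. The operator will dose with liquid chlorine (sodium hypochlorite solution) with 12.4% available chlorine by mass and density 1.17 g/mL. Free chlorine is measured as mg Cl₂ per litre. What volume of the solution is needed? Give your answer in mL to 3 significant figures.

(a) 1.46 kg; (b) 225 mL

(a) Volume: 23,000 US gal × 3.785 L/gal = 87,055 L.
(a) After draining 23% and refilling: 142 × 0.77 + 17 × 0.23 = 113.25 ppm.
(a) Deficit to target: 130 − 113.25 = 16.75 mg/L.
(a) Mass: 16.75 mg/L × 87,055 L = 1458 g cyanuric acid.

(b) Volume: 2,780 US gal × 3.785 L/gal = 10,522 L.
(b) Chlorine deficit: 5.5 − 2.4 = 3.1 ppm = 3.1 mg/L as Cl₂.
(b) Cl₂ equivalent needed: 3.1 mg/L × 10,522 L = 32,620 mg = 32.62 g.
(b) Product at 12.4% available chlorine: 32.62 / 0.124 = 263.1 g.
(b) Volume at density 1.17 g/mL: 263.1 g ÷ 1.17 g/mL = 224.8 mL.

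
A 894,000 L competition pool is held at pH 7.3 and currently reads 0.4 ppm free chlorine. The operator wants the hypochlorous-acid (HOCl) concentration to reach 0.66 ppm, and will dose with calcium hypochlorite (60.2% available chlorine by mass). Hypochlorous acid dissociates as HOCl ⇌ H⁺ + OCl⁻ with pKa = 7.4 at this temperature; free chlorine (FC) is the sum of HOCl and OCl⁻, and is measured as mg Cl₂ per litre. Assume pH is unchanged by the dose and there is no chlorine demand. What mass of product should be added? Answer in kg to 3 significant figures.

1.16 kg

[OCl⁻]/[HOCl] = 10^(pH − pKa) = 10^(7.3 − 7.4) = 0.7943; fraction as HOCl = 1/(1 + 0.7943) = 0.5573.
Free chlorine required for 0.66 ppm HOCl: 0.66 / 0.5573 = 1.184 ppm.
FC to add: 1.184 − 0.4 = 0.7843 mg/L as Cl₂.
Cl₂ equivalent: 0.7843 mg/L × 894,000 L = 701.1 g.
Product at 60.2% available Cl: 701.1 / 0.602 = 1165 g.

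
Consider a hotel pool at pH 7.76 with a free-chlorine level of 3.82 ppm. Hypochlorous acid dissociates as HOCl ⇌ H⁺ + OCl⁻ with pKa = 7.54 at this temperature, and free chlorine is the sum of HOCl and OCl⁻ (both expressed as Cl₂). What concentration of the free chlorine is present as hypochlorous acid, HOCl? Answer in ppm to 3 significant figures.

1.44 ppm

[OCl⁻]/[HOCl] = 10^(pH − pKa) = 10^(7.76 − 7.54) = 10^0.22 = 1.66.
Fraction as HOCl = 1 / (1 + 1.66) = 0.376.
HOCl = 0.376 × 3.82 ppm = 1.436 ppm.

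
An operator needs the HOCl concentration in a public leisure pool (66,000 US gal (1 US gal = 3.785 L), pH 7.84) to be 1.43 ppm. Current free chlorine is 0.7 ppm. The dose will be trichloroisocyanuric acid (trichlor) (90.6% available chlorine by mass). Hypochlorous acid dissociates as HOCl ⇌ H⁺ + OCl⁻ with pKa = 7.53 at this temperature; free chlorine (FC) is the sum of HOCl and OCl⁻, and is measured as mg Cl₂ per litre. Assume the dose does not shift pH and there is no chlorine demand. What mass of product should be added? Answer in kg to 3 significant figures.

Volume: 66,000 US gal × 3.785 L/gal = 249,810 L.
[OCl⁻]/[HOCl] = 10^(pH − pKa) = 10^(7.84 − 7.53) = 2.042; fraction as HOCl = 1/(1 + 2.042) = 0.3288.
Free chlorine required for 1.43 ppm HOCl: 1.43 / 0.3288 = 4.35 ppm.
FC to add: 4.35 − 0.7 = 3.65 mg/L as Cl₂.
Cl₂ equivalent: 3.65 mg/L × 249,810 L = 911.7 g.
Product at 90.6% available Cl: 911.7 / 0.906 = 1006 g.

1.01 kg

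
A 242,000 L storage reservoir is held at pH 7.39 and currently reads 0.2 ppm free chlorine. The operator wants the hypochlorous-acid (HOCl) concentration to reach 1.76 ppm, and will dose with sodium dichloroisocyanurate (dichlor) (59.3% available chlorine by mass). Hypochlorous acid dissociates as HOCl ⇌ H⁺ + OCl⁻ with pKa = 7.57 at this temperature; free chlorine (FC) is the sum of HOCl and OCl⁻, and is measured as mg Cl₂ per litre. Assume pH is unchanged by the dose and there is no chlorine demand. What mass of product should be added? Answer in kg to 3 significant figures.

1.11 kg

[OCl⁻]/[HOCl] = 10^(pH − pKa) = 10^(7.39 − 7.57) = 0.6607; fraction as HOCl = 1/(1 + 0.6607) = 0.6022.
Free chlorine required for 1.76 ppm HOCl: 1.76 / 0.6022 = 2.923 ppm.
FC to add: 2.923 − 0.2 = 2.723 mg/L as Cl₂.
Cl₂ equivalent: 2.723 mg/L × 242,000 L = 658.9 g.
Product at 59.3% available Cl: 658.9 / 0.593 = 1111 g.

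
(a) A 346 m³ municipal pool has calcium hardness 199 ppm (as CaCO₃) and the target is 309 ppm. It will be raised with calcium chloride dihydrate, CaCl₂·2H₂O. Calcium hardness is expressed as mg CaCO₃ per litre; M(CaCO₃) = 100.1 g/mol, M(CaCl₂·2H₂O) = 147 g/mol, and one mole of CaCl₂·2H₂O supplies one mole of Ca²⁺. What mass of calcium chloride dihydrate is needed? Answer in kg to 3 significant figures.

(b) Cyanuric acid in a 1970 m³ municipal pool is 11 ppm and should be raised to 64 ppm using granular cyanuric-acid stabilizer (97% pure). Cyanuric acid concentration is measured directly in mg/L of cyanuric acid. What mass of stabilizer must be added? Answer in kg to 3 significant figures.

(a) 55.9 kg; (b) 108 kg

(a) Volume: 346 m³ = 346,000 L.
(a) Hardness to add: (309 − 199) = 110 mg/L as CaCO₃ × 346,000 L = 38,060 g as CaCO₃.
(a) Moles of Ca²⁺ (1 mol Ca²⁺ ≡ 1 mol CaCO₃): 38,060 / 100.1 g/mol = 380.2 mol.
(a) Mass of CaCl₂·2H₂O: 380.2 × 147 = 55,890 g.

(b) Volume: 1970 m³ = 1,970,000 L.
(b) CYA to add: (64 − 11) = 53 mg/L × 1,970,000 L = 104,400 g cyanuric acid.
(b) At 97% purity: 104,400 / 0.97 = 107,600 g product.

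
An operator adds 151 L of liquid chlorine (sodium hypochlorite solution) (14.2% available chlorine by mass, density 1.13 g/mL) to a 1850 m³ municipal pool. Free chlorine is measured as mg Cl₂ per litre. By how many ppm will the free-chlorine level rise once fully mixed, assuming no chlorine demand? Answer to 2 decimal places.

13.10 ppm

Volume: 1850 m³ = 1,850,000 L.
Mass of solution: 151 L × 1000 mL/L × 1.13 g/mL = 170,600 g.
Available chlorine delivered: 170,600 g × 0.142 = 24,230 g as Cl₂.
Concentration rise: 24,230 g / 1,850,000 L = 13.1 mg/L = 13.10 ppm.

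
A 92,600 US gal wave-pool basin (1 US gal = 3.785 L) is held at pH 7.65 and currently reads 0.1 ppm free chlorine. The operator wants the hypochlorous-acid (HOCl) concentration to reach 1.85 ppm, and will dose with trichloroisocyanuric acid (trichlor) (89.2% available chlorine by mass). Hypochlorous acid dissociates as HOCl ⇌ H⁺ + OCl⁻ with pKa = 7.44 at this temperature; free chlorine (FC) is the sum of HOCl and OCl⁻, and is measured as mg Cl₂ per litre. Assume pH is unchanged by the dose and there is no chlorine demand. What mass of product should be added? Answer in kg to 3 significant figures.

Volume: 92,600 US gal × 3.785 L/gal = 350,491 L.
[OCl⁻]/[HOCl] = 10^(pH − pKa) = 10^(7.65 − 7.44) = 1.622; fraction as HOCl = 1/(1 + 1.622) = 0.3814.
Free chlorine required for 1.85 ppm HOCl: 1.85 / 0.3814 = 4.85 ppm.
FC to add: 4.85 − 0.1 = 4.75 mg/L as Cl₂.
Cl₂ equivalent: 4.75 mg/L × 350,491 L = 1665 g.
Product at 89.2% available Cl: 1665 / 0.892 = 1867 g.

1.87 kg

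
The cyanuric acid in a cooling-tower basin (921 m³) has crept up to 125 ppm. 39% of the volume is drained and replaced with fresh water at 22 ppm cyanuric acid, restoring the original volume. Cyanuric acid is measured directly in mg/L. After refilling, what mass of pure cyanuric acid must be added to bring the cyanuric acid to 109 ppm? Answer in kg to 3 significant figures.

Volume: 921 m³ = 921,000 L.
After draining 39% and refilling: 125 × 0.61 + 22 × 0.39 = 84.83 ppm.
Deficit to target: 109 − 84.83 = 24.17 mg/L.
Mass: 24.17 mg/L × 921,000 L = 22,260 g cyanuric acid.

22.3 kg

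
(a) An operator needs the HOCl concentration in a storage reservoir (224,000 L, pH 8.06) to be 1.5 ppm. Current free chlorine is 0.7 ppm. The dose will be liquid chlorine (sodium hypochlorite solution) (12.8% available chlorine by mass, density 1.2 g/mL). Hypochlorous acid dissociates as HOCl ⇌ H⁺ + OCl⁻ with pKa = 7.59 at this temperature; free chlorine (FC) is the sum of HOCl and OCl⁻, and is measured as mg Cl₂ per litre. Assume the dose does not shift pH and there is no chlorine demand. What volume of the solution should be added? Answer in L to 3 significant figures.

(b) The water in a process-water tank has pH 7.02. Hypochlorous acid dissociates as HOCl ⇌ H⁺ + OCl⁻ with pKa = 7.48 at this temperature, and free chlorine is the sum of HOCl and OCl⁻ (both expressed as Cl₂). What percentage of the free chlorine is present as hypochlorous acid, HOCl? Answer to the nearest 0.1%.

(a) 7.62 L; (b) 74.3%

(a) [OCl⁻]/[HOCl] = 10^(pH − pKa) = 10^(8.06 − 7.59) = 2.951; fraction as HOCl = 1/(1 + 2.951) = 0.2531.
(a) Free chlorine required for 1.5 ppm HOCl: 1.5 / 0.2531 = 5.927 ppm.
(a) FC to add: 5.927 − 0.7 = 5.227 mg/L as Cl₂.
(a) Cl₂ equivalent: 5.227 mg/L × 224,000 L = 1171 g.
(a) Product at 12.8% available Cl: 1171 / 0.128 = 9147 g.
(a) Volume: 9147 g ÷ 1.2 g/mL = 7622 mL.

(b) [OCl⁻]/[HOCl] = 10^(pH − pKa) = 10^(7.02 − 7.48) = 10^-0.46 = 0.3467.
(b) Fraction as HOCl = 1 / (1 + 0.3467) = 0.7425.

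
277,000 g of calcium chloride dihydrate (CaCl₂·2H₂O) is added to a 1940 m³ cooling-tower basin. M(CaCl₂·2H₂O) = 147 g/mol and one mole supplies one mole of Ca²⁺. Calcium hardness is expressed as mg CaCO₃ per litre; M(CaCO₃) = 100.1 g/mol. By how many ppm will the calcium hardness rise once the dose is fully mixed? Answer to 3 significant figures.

Volume: 1940 m³ = 1,940,000 L.
Moles of Ca²⁺: 277,000 g ÷ 147 g/mol = 1884 mol.
As CaCO₃: 1884 mol × 100.1 g/mol = 188,600 g.
Rise: 188,600 g / 1,940,000 L × 1000 = 97.23 mg/L.

97.2 ppm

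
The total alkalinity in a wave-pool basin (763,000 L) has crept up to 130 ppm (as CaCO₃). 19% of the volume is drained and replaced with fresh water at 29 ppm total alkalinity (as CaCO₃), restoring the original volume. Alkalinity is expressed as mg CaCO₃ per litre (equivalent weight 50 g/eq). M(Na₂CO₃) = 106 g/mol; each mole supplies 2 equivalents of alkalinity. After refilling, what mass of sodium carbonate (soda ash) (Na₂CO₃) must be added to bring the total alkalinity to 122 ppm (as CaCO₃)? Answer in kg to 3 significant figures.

After draining 19% and refilling: 130 × 0.81 + 29 × 0.19 = 110.81 ppm.
Deficit to target: 122 − 110.81 = 11.19 mg/L.
As CaCO₃: 11.19 mg/L × 763,000 L = 8538 g; ÷ 50 g/eq ÷ 2 = 85.38 mol Na₂CO₃.
Mass: 85.38 × 106 = 9050 g.

9.05 kg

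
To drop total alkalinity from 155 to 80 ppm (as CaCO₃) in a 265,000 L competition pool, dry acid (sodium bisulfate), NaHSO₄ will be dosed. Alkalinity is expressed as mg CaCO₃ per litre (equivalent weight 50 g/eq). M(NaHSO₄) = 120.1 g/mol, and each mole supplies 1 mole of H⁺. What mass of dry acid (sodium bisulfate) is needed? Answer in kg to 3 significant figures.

Alkalinity to neutralize: (155 − 80) = 75 mg/L as CaCO₃ × 265,000 L = 19,880 g as CaCO₃.
Equivalents of H⁺ required: 19,880 ÷ 50 g/eq = 397.5 eq = 397.5 mol NaHSO₄.
Mass of NaHSO₄: 397.5 × 120.1 = 47,740 g.

47.7 kg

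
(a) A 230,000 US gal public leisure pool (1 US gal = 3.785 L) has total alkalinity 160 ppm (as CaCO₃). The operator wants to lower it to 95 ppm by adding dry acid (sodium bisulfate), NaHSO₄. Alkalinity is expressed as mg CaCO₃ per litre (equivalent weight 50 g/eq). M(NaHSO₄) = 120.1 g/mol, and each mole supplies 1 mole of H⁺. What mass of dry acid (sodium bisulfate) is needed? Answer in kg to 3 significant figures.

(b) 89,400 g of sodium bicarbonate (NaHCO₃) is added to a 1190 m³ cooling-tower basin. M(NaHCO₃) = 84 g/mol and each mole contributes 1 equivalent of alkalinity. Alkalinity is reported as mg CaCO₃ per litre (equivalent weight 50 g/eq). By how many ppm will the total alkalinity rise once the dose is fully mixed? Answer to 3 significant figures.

(a) 136 kg; (b) 44.7 ppm

(a) Volume: 230,000 US gal × 3.785 L/gal = 870,550 L.
(a) Alkalinity to neutralize: (160 − 95) = 65 mg/L as CaCO₃ × 870,550 L = 56,590 g as CaCO₃.
(a) Equivalents of H⁺ required: 56,590 ÷ 50 g/eq = 1132 eq = 1132 mol NaHSO₄.
(a) Mass of NaHSO₄: 1132 × 120.1 = 135,900 g.

(b) Volume: 1190 m³ = 1,190,000 L.
(b) Moles of NaHCO₃: 89,400 g ÷ 84 g/mol = 1064 mol → 1064 eq of alkalinity.
(b) As CaCO₃: 1064 eq × 50 g/eq = 53,210 g.
(b) Rise: 53,210 g / 1,190,000 L × 1000 = 44.72 mg/L.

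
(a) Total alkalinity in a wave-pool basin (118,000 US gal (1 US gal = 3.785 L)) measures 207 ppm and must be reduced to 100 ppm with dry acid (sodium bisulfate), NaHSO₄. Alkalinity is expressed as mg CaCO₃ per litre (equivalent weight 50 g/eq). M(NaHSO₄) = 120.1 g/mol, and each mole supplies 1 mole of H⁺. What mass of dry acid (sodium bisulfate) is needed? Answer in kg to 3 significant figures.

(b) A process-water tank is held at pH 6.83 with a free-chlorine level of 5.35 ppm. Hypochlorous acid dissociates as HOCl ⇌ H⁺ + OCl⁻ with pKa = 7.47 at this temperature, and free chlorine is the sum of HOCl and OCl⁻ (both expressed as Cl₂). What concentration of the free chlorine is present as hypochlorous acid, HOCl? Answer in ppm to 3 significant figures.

(a) 115 kg; (b) 4.35 ppm

(a) Volume: 118,000 US gal × 3.785 L/gal = 446,630 L.
(a) Alkalinity to neutralize: (207 − 100) = 107 mg/L as CaCO₃ × 446,630 L = 47,790 g as CaCO₃.
(a) Equivalents of H⁺ required: 47,790 ÷ 50 g/eq = 955.8 eq = 955.8 mol NaHSO₄.
(a) Mass of NaHSO₄: 955.8 × 120.1 = 114,800 g.

(b) [OCl⁻]/[HOCl] = 10^(pH − pKa) = 10^(6.83 − 7.47) = 10^-0.64 = 0.2291.
(b) Fraction as HOCl = 1 / (1 + 0.2291) = 0.8136.
(b) HOCl = 0.8136 × 5.35 ppm = 4.353 ppm.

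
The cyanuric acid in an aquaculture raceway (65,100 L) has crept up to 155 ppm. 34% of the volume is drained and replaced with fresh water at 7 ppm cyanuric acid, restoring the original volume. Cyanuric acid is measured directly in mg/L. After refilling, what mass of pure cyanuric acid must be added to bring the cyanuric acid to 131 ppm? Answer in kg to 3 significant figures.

After draining 34% and refilling: 155 × 0.66 + 7 × 0.34 = 104.68 ppm.
Deficit to target: 131 − 104.68 = 26.32 mg/L.
Mass: 26.32 mg/L × 65,100 L = 1713 g cyanuric acid.

1.71 kg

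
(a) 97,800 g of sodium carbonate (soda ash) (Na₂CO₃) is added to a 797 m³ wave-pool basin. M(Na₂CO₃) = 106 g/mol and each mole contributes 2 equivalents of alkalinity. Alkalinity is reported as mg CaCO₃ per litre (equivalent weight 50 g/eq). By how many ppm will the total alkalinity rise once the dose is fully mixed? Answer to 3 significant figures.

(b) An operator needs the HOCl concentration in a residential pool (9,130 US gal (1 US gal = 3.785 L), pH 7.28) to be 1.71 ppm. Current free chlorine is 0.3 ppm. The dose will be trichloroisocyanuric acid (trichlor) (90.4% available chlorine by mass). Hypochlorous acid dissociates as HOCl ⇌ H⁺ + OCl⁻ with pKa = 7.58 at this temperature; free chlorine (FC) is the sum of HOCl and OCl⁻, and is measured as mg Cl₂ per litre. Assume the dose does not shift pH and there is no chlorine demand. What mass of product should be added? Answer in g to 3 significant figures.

(a) Volume: 797 m³ = 797,000 L.
(a) Moles of Na₂CO₃: 97,800 g ÷ 106 g/mol = 922.6 mol → 1845 eq of alkalinity.
(a) As CaCO₃: 1845 eq × 50 g/eq = 92,260 g.
(a) Rise: 92,260 g / 797,000 L × 1000 = 115.8 mg/L.

(b) Volume: 9,130 US gal × 3.785 L/gal = 34,557 L.
(b) [OCl⁻]/[HOCl] = 10^(pH − pKa) = 10^(7.28 − 7.58) = 0.5012; fraction as HOCl = 1/(1 + 0.5012) = 0.6661.
(b) Free chlorine required for 1.71 ppm HOCl: 1.71 / 0.6661 = 2.567 ppm.
(b) FC to add: 2.567 − 0.3 = 2.267 mg/L as Cl₂.
(b) Cl₂ equivalent: 2.267 mg/L × 34,557 L = 78.34 g.
(b) Product at 90.4% available Cl: 78.34 / 0.904 = 86.66 g.

(a) 116 ppm; (b) 86.7 g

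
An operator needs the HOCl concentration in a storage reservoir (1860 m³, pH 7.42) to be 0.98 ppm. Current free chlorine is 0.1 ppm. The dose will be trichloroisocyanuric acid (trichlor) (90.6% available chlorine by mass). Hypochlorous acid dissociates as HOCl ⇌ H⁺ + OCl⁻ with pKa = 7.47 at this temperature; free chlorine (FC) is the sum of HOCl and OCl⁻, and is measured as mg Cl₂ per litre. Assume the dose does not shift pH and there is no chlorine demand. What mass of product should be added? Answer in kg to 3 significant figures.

Volume: 1860 m³ = 1,860,000 L.
[OCl⁻]/[HOCl] = 10^(pH − pKa) = 10^(7.42 − 7.47) = 0.8913; fraction as HOCl = 1/(1 + 0.8913) = 0.5288.
Free chlorine required for 0.98 ppm HOCl: 0.98 / 0.5288 = 1.853 ppm.
FC to add: 1.853 − 0.1 = 1.753 mg/L as Cl₂.
Cl₂ equivalent: 1.753 mg/L × 1,860,000 L = 3261 g.
Product at 90.6% available Cl: 3261 / 0.906 = 3600 g.

3.60 kg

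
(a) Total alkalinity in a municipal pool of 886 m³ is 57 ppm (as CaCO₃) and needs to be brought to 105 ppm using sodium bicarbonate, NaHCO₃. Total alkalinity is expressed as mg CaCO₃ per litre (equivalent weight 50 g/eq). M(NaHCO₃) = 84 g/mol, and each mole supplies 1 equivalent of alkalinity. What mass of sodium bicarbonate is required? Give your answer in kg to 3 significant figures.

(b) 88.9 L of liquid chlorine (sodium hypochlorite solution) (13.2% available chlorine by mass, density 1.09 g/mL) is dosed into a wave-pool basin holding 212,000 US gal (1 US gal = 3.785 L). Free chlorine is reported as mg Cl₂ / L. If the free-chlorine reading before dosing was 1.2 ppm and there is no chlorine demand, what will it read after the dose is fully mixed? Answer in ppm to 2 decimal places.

(a) Volume: 886 m³ = 886,000 L.
(a) Alkalinity to add: (105 − 57) = 48 mg/L as CaCO₃ × 886,000 L = 42,530 g as CaCO₃.
(a) Equivalents: 42,530 g ÷ 50 g/eq = 850.6 eq.
(a) NaHCO₃ supplies 1 eq per mole → 850.6 mol.
(a) Mass: 850.6 mol × 84 g/mol = 71,450 g.

(b) Volume: 212,000 US gal × 3.785 L/gal = 802,420 L.
(b) Mass of solution: 88.9 L × 1000 mL/L × 1.09 g/mL = 96,900 g.
(b) Available chlorine delivered: 96,900 g × 0.132 = 12,790 g as Cl₂.
(b) Concentration rise: 12,790 g / 802,420 L = 15.94 mg/L = 15.94 ppm.
(b) Final FC: 1.2 + 15.94 = 17.14 ppm.

(a) 71.4 kg; (b) 17.14 ppm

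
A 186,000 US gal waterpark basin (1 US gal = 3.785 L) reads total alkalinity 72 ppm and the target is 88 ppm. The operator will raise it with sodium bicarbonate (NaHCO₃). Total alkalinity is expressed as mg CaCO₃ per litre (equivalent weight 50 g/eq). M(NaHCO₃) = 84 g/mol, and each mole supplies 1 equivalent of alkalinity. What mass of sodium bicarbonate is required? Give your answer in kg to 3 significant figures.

18.9 kg

Volume: 186,000 US gal × 3.785 L/gal = 704,010 L.
Alkalinity to add: (88 − 72) = 16 mg/L as CaCO₃ × 704,010 L = 11,260 g as CaCO₃.
Equivalents: 11,260 g ÷ 50 g/eq = 225.3 eq.
NaHCO₃ supplies 1 eq per mole → 225.3 mol.
Mass: 225.3 mol × 84 g/mol = 18,920 g.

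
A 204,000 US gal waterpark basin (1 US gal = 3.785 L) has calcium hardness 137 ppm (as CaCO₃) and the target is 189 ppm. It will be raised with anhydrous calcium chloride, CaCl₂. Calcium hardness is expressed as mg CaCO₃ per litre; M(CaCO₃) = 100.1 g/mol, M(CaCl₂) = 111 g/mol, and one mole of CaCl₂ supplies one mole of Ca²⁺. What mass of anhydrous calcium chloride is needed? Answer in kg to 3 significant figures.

44.5 kg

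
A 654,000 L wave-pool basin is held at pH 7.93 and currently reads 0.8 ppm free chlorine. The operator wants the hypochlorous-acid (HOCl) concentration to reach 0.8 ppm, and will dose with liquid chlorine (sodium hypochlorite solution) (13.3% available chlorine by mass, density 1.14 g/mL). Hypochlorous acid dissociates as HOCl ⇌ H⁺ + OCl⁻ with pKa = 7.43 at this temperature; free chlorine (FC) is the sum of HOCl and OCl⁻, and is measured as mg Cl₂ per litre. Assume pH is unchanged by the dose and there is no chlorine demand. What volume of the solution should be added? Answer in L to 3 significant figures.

[OCl⁻]/[HOCl] = 10^(pH − pKa) = 10^(7.93 − 7.43) = 3.162; fraction as HOCl = 1/(1 + 3.162) = 0.2403.
Free chlorine required for 0.8 ppm HOCl: 0.8 / 0.2403 = 3.33 ppm.
FC to add: 3.33 − 0.8 = 2.53 mg/L as Cl₂.
Cl₂ equivalent: 2.53 mg/L × 654,000 L = 1655 g.
Product at 13.3% available Cl: 1655 / 0.133 = 12,440 g.
Volume: 12,440 g ÷ 1.14 g/mL = 10,910 mL.

10.9 L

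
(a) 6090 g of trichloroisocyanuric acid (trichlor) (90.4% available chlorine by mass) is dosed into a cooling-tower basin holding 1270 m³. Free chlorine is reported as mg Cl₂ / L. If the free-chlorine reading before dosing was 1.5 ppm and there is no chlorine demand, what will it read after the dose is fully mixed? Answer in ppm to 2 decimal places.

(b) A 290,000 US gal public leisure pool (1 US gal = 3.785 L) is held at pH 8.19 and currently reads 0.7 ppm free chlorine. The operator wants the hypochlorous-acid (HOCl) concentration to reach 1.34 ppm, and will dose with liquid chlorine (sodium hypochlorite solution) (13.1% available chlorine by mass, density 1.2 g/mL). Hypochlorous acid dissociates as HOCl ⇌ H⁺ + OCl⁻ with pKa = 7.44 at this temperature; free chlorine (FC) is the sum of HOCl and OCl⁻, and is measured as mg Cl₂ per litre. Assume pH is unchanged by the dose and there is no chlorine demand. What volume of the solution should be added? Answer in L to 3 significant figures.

(a) Volume: 1270 m³ = 1,270,000 L.
(a) Available chlorine delivered: 6090 g × 0.904 = 5505 g as Cl₂.
(a) Concentration rise: 5505 g / 1,270,000 L = 4.335 mg/L = 4.33 ppm.
(a) Final FC: 1.5 + 4.33 = 5.83 ppm.

(b) Volume: 290,000 US gal × 3.785 L/gal = 1,097,650 L.
(b) [OCl⁻]/[HOCl] = 10^(pH − pKa) = 10^(8.19 − 7.44) = 5.623; fraction as HOCl = 1/(1 + 5.623) = 0.151.
(b) Free chlorine required for 1.34 ppm HOCl: 1.34 / 0.151 = 8.875 ppm.
(b) FC to add: 8.875 − 0.7 = 8.175 mg/L as Cl₂.
(b) Cl₂ equivalent: 8.175 mg/L × 1,097,650 L = 8974 g.
(b) Product at 13.1% available Cl: 8974 / 0.131 = 68,500 g.
(b) Volume: 68,500 g ÷ 1.2 g/mL = 57,080 mL.

(a) 5.83 ppm; (b) 57.1 L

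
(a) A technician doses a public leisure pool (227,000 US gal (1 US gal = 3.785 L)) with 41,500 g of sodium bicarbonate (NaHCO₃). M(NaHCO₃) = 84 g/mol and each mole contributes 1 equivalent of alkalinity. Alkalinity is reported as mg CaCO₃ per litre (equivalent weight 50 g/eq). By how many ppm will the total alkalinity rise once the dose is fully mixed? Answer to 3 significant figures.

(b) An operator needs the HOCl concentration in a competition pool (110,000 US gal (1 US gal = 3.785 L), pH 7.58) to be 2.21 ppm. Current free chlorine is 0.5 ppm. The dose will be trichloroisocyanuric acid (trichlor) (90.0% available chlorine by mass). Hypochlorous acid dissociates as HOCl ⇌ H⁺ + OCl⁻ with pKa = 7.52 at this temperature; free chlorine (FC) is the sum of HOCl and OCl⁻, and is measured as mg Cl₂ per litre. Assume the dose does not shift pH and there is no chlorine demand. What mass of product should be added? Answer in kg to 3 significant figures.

(a) 28.8 ppm; (b) 1.96 kg

(a) Volume: 227,000 US gal × 3.785 L/gal = 859,195 L.
(a) Moles of NaHCO₃: 41,500 g ÷ 84 g/mol = 494 mol → 494 eq of alkalinity.
(a) As CaCO₃: 494 eq × 50 g/eq = 24,700 g.
(a) Rise: 24,700 g / 859,195 L × 1000 = 28.75 mg/L.

(b) Volume: 110,000 US gal × 3.785 L/gal = 416,350 L.
(b) [OCl⁻]/[HOCl] = 10^(pH − pKa) = 10^(7.58 − 7.52) = 1.148; fraction as HOCl = 1/(1 + 1.148) = 0.4655.
(b) Free chlorine required for 2.21 ppm HOCl: 2.21 / 0.4655 = 4.747 ppm.
(b) FC to add: 4.747 − 0.5 = 4.247 mg/L as Cl₂.
(b) Cl₂ equivalent: 4.247 mg/L × 416,350 L = 1768 g.
(b) Product at 90.0% available Cl: 1768 / 0.9 = 1965 g.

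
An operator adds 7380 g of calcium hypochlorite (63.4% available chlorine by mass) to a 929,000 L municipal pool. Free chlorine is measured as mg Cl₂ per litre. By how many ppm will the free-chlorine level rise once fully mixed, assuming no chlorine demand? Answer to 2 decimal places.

5.04 ppm

Available chlorine delivered: 7380 g × 0.634 = 4679 g as Cl₂.
Concentration rise: 4679 g / 929,000 L = 5.037 mg/L = 5.04 ppm.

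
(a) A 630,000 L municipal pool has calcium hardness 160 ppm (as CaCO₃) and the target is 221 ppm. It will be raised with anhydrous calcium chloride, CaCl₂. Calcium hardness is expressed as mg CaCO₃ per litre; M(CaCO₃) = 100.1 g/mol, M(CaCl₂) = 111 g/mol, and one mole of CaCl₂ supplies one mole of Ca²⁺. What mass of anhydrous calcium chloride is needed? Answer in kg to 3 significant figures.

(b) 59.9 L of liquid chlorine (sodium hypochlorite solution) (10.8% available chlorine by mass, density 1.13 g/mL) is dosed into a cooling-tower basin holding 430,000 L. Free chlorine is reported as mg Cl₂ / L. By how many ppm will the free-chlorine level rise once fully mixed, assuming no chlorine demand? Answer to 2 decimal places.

(a) 42.6 kg; (b) 17.00 ppm

(a) Hardness to add: (221 − 160) = 61 mg/L as CaCO₃ × 630,000 L = 38,430 g as CaCO₃.
(a) Moles of Ca²⁺ (1 mol Ca²⁺ ≡ 1 mol CaCO₃): 38,430 / 100.1 g/mol = 383.9 mol.
(a) Mass of CaCl₂: 383.9 × 111 = 42,610 g.

(b) Mass of solution: 59.9 L × 1000 mL/L × 1.13 g/mL = 67,690 g.
(b) Available chlorine delivered: 67,690 g × 0.108 = 7310 g as Cl₂.
(b) Concentration rise: 7310 g / 430,000 L = 17 mg/L = 17.00 ppm.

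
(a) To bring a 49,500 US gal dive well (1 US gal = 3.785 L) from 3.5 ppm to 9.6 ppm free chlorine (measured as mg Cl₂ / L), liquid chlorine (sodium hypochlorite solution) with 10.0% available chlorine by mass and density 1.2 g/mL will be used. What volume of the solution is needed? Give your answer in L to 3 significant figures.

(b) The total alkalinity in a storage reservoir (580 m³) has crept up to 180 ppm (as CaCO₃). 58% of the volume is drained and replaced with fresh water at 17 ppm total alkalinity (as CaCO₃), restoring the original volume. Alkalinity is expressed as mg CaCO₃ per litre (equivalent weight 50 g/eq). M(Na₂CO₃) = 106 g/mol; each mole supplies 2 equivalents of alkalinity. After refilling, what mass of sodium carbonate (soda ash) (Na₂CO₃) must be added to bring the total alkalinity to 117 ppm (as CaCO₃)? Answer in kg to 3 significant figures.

(a) 9.52 L; (b) 19.4 kg

(a) Volume: 49,500 US gal × 3.785 L/gal = 187,358 L.
(a) Chlorine deficit: 9.6 − 3.5 = 6.1 ppm = 6.1 mg/L as Cl₂.
(a) Cl₂ equivalent needed: 6.1 mg/L × 187,358 L = 1,143,000 mg = 1143 g.
(a) Product at 10.0% available chlorine: 1143 / 0.1 = 11,430 g.
(a) Volume at density 1.2 g/mL: 11,430 g ÷ 1.2 g/mL = 9524 mL.

(b) Volume: 580 m³ = 580,000 L.
(b) After draining 58% and refilling: 180 × 0.42 + 17 × 0.58 = 85.46 ppm.
(b) Deficit to target: 117 − 85.46 = 31.54 mg/L.
(b) As CaCO₃: 31.54 mg/L × 580,000 L = 18,290 g; ÷ 50 g/eq ÷ 2 = 182.9 mol Na₂CO₃.
(b) Mass: 182.9 × 106 = 19,390 g.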